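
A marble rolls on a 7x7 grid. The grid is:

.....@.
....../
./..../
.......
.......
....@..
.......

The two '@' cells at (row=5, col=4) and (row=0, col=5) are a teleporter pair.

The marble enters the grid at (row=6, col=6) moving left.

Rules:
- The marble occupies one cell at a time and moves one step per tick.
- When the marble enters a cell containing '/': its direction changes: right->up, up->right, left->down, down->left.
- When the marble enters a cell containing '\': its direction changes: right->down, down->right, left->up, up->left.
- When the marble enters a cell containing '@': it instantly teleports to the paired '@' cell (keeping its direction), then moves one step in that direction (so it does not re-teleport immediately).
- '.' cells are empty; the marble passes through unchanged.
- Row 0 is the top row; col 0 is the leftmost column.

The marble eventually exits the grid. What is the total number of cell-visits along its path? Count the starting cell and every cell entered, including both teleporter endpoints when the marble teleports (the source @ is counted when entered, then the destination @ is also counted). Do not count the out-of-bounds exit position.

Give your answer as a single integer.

Answer: 7

Derivation:
Step 1: enter (6,6), '.' pass, move left to (6,5)
Step 2: enter (6,5), '.' pass, move left to (6,4)
Step 3: enter (6,4), '.' pass, move left to (6,3)
Step 4: enter (6,3), '.' pass, move left to (6,2)
Step 5: enter (6,2), '.' pass, move left to (6,1)
Step 6: enter (6,1), '.' pass, move left to (6,0)
Step 7: enter (6,0), '.' pass, move left to (6,-1)
Step 8: at (6,-1) — EXIT via left edge, pos 6
Path length (cell visits): 7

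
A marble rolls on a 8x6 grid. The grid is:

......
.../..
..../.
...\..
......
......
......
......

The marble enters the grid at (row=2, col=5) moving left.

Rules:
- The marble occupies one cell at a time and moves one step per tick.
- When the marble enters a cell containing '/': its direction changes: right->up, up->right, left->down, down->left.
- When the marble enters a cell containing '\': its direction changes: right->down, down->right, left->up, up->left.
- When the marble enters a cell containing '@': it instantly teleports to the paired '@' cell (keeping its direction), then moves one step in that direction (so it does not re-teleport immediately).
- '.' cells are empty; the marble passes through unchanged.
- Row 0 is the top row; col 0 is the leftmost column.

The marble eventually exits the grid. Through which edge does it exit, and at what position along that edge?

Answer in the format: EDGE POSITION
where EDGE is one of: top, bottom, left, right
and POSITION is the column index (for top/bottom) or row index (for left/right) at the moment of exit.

Step 1: enter (2,5), '.' pass, move left to (2,4)
Step 2: enter (2,4), '/' deflects left->down, move down to (3,4)
Step 3: enter (3,4), '.' pass, move down to (4,4)
Step 4: enter (4,4), '.' pass, move down to (5,4)
Step 5: enter (5,4), '.' pass, move down to (6,4)
Step 6: enter (6,4), '.' pass, move down to (7,4)
Step 7: enter (7,4), '.' pass, move down to (8,4)
Step 8: at (8,4) — EXIT via bottom edge, pos 4

Answer: bottom 4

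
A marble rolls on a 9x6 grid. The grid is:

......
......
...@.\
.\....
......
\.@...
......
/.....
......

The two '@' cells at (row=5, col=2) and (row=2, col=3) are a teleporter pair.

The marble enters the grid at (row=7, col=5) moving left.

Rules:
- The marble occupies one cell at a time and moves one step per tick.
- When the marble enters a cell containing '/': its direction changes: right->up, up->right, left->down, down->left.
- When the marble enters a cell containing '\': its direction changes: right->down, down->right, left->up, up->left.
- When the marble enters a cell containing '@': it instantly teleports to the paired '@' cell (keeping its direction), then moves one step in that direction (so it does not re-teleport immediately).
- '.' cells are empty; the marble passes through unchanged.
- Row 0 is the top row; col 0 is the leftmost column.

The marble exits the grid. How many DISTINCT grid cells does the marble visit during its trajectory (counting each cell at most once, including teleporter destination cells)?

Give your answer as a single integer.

Step 1: enter (7,5), '.' pass, move left to (7,4)
Step 2: enter (7,4), '.' pass, move left to (7,3)
Step 3: enter (7,3), '.' pass, move left to (7,2)
Step 4: enter (7,2), '.' pass, move left to (7,1)
Step 5: enter (7,1), '.' pass, move left to (7,0)
Step 6: enter (7,0), '/' deflects left->down, move down to (8,0)
Step 7: enter (8,0), '.' pass, move down to (9,0)
Step 8: at (9,0) — EXIT via bottom edge, pos 0
Distinct cells visited: 7 (path length 7)

Answer: 7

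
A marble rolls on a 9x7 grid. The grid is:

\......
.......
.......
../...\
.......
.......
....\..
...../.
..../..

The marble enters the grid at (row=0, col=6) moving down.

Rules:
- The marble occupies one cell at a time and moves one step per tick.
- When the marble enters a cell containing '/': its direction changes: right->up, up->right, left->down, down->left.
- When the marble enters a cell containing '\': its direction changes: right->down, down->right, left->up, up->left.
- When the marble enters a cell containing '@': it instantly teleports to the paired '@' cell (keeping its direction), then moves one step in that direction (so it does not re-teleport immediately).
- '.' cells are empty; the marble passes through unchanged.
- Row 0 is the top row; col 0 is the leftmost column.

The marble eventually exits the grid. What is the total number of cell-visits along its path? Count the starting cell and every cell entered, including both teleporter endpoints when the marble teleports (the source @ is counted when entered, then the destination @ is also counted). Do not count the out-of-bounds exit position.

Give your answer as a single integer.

Step 1: enter (0,6), '.' pass, move down to (1,6)
Step 2: enter (1,6), '.' pass, move down to (2,6)
Step 3: enter (2,6), '.' pass, move down to (3,6)
Step 4: enter (3,6), '\' deflects down->right, move right to (3,7)
Step 5: at (3,7) — EXIT via right edge, pos 3
Path length (cell visits): 4

Answer: 4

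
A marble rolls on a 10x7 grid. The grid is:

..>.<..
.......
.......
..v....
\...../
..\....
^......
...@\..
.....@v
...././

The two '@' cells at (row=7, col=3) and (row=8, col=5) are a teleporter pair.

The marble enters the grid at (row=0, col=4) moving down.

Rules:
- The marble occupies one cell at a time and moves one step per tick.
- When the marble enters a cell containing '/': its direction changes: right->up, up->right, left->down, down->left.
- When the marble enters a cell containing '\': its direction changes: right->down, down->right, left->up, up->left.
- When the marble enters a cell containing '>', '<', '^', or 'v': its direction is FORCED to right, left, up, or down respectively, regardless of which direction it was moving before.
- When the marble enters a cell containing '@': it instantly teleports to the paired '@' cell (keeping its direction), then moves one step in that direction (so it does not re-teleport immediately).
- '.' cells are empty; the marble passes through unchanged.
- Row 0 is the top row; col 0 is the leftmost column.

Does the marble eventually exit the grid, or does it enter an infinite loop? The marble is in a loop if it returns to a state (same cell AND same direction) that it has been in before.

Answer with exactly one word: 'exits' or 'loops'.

Step 1: enter (0,4), '<' forces down->left, move left to (0,3)
Step 2: enter (0,3), '.' pass, move left to (0,2)
Step 3: enter (0,2), '>' forces left->right, move right to (0,3)
Step 4: enter (0,3), '.' pass, move right to (0,4)
Step 5: enter (0,4), '<' forces right->left, move left to (0,3)
Step 6: at (0,3) dir=left — LOOP DETECTED (seen before)

Answer: loops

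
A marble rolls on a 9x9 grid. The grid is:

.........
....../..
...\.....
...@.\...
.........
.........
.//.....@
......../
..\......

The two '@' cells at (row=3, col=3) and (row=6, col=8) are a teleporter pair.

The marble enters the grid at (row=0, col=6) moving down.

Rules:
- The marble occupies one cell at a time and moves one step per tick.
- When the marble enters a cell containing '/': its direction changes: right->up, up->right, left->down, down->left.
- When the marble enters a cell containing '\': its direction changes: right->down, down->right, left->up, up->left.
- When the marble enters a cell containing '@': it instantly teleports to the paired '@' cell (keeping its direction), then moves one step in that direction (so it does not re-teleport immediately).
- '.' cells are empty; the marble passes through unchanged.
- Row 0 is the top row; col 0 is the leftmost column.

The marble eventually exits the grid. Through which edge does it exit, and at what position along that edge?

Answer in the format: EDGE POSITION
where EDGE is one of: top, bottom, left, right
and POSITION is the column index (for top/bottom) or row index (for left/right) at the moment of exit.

Step 1: enter (0,6), '.' pass, move down to (1,6)
Step 2: enter (1,6), '/' deflects down->left, move left to (1,5)
Step 3: enter (1,5), '.' pass, move left to (1,4)
Step 4: enter (1,4), '.' pass, move left to (1,3)
Step 5: enter (1,3), '.' pass, move left to (1,2)
Step 6: enter (1,2), '.' pass, move left to (1,1)
Step 7: enter (1,1), '.' pass, move left to (1,0)
Step 8: enter (1,0), '.' pass, move left to (1,-1)
Step 9: at (1,-1) — EXIT via left edge, pos 1

Answer: left 1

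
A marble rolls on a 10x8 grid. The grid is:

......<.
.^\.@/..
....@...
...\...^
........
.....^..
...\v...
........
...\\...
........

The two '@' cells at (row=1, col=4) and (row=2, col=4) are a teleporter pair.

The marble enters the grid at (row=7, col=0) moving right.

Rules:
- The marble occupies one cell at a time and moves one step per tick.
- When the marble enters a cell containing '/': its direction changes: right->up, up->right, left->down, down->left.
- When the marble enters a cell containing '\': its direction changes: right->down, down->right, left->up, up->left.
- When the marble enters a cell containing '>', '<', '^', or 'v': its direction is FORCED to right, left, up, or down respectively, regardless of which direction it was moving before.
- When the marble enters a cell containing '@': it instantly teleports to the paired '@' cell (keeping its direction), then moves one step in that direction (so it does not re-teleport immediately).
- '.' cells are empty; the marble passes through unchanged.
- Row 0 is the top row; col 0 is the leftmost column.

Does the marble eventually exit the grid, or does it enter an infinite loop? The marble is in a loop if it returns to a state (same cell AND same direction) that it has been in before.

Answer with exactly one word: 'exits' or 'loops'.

Answer: exits

Derivation:
Step 1: enter (7,0), '.' pass, move right to (7,1)
Step 2: enter (7,1), '.' pass, move right to (7,2)
Step 3: enter (7,2), '.' pass, move right to (7,3)
Step 4: enter (7,3), '.' pass, move right to (7,4)
Step 5: enter (7,4), '.' pass, move right to (7,5)
Step 6: enter (7,5), '.' pass, move right to (7,6)
Step 7: enter (7,6), '.' pass, move right to (7,7)
Step 8: enter (7,7), '.' pass, move right to (7,8)
Step 9: at (7,8) — EXIT via right edge, pos 7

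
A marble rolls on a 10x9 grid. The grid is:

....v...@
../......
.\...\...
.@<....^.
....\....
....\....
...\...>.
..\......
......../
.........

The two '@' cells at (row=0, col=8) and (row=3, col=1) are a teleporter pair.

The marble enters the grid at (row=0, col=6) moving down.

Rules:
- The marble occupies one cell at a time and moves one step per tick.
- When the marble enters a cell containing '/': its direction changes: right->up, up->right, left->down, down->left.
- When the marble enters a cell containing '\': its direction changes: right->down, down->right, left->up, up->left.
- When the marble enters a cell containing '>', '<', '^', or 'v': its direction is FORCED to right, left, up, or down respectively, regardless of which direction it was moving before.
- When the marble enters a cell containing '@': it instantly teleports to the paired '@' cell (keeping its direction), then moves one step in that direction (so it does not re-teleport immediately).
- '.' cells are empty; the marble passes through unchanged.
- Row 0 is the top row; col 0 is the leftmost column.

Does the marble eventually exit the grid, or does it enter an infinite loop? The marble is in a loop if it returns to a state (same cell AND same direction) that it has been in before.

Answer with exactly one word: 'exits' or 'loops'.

Answer: exits

Derivation:
Step 1: enter (0,6), '.' pass, move down to (1,6)
Step 2: enter (1,6), '.' pass, move down to (2,6)
Step 3: enter (2,6), '.' pass, move down to (3,6)
Step 4: enter (3,6), '.' pass, move down to (4,6)
Step 5: enter (4,6), '.' pass, move down to (5,6)
Step 6: enter (5,6), '.' pass, move down to (6,6)
Step 7: enter (6,6), '.' pass, move down to (7,6)
Step 8: enter (7,6), '.' pass, move down to (8,6)
Step 9: enter (8,6), '.' pass, move down to (9,6)
Step 10: enter (9,6), '.' pass, move down to (10,6)
Step 11: at (10,6) — EXIT via bottom edge, pos 6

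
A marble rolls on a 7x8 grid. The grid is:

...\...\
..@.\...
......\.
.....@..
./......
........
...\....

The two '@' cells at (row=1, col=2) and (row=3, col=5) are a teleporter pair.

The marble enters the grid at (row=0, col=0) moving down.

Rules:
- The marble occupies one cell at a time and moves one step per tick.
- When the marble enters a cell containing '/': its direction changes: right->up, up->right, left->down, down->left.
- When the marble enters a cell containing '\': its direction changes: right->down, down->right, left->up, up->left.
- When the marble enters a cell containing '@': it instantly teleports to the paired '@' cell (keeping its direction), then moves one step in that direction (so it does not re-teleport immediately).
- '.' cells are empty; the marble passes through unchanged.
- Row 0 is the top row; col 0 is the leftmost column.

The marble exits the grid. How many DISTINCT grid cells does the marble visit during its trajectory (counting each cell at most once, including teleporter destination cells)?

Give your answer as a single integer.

Step 1: enter (0,0), '.' pass, move down to (1,0)
Step 2: enter (1,0), '.' pass, move down to (2,0)
Step 3: enter (2,0), '.' pass, move down to (3,0)
Step 4: enter (3,0), '.' pass, move down to (4,0)
Step 5: enter (4,0), '.' pass, move down to (5,0)
Step 6: enter (5,0), '.' pass, move down to (6,0)
Step 7: enter (6,0), '.' pass, move down to (7,0)
Step 8: at (7,0) — EXIT via bottom edge, pos 0
Distinct cells visited: 7 (path length 7)

Answer: 7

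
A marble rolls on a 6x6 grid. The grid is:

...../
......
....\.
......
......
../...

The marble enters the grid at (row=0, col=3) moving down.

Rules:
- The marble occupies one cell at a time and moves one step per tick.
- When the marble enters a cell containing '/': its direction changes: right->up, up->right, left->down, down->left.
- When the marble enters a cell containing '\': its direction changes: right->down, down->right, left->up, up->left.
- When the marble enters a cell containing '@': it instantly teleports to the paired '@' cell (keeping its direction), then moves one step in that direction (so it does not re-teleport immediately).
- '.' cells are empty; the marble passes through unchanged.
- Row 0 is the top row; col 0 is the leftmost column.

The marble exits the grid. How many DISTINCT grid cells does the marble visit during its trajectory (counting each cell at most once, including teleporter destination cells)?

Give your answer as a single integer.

Answer: 6

Derivation:
Step 1: enter (0,3), '.' pass, move down to (1,3)
Step 2: enter (1,3), '.' pass, move down to (2,3)
Step 3: enter (2,3), '.' pass, move down to (3,3)
Step 4: enter (3,3), '.' pass, move down to (4,3)
Step 5: enter (4,3), '.' pass, move down to (5,3)
Step 6: enter (5,3), '.' pass, move down to (6,3)
Step 7: at (6,3) — EXIT via bottom edge, pos 3
Distinct cells visited: 6 (path length 6)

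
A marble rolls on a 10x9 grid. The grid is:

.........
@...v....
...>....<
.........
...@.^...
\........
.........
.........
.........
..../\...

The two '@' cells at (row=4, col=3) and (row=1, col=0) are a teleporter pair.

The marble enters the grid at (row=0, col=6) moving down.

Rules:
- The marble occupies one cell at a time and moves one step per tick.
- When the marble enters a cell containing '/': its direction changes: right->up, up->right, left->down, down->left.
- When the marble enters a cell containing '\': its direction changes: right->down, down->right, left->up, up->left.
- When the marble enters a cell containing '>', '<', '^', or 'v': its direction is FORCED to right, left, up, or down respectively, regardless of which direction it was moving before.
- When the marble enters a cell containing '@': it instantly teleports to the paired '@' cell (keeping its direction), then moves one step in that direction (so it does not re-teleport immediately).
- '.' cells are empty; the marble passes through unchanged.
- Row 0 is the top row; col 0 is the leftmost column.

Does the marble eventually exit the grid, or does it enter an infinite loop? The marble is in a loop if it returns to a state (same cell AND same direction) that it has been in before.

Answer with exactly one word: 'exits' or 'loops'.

Answer: exits

Derivation:
Step 1: enter (0,6), '.' pass, move down to (1,6)
Step 2: enter (1,6), '.' pass, move down to (2,6)
Step 3: enter (2,6), '.' pass, move down to (3,6)
Step 4: enter (3,6), '.' pass, move down to (4,6)
Step 5: enter (4,6), '.' pass, move down to (5,6)
Step 6: enter (5,6), '.' pass, move down to (6,6)
Step 7: enter (6,6), '.' pass, move down to (7,6)
Step 8: enter (7,6), '.' pass, move down to (8,6)
Step 9: enter (8,6), '.' pass, move down to (9,6)
Step 10: enter (9,6), '.' pass, move down to (10,6)
Step 11: at (10,6) — EXIT via bottom edge, pos 6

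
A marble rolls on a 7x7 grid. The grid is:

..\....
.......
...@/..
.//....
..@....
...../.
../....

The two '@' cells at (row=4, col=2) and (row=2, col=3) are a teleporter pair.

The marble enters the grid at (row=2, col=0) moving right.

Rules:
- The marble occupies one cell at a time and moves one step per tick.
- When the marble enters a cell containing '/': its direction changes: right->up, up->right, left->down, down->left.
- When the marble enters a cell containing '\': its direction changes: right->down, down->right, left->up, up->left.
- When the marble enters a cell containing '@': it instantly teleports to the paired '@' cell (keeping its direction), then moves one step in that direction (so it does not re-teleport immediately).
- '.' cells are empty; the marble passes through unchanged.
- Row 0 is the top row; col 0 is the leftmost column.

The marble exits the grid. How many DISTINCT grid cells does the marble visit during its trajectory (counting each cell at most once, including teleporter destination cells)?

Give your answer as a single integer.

Answer: 9

Derivation:
Step 1: enter (2,0), '.' pass, move right to (2,1)
Step 2: enter (2,1), '.' pass, move right to (2,2)
Step 3: enter (2,2), '.' pass, move right to (2,3)
Step 4: enter (2,3), '@' teleport (2,3)->(4,2), also enter (4,2), move right to (4,3)
Step 5: enter (4,3), '.' pass, move right to (4,4)
Step 6: enter (4,4), '.' pass, move right to (4,5)
Step 7: enter (4,5), '.' pass, move right to (4,6)
Step 8: enter (4,6), '.' pass, move right to (4,7)
Step 9: at (4,7) — EXIT via right edge, pos 4
Distinct cells visited: 9 (path length 9)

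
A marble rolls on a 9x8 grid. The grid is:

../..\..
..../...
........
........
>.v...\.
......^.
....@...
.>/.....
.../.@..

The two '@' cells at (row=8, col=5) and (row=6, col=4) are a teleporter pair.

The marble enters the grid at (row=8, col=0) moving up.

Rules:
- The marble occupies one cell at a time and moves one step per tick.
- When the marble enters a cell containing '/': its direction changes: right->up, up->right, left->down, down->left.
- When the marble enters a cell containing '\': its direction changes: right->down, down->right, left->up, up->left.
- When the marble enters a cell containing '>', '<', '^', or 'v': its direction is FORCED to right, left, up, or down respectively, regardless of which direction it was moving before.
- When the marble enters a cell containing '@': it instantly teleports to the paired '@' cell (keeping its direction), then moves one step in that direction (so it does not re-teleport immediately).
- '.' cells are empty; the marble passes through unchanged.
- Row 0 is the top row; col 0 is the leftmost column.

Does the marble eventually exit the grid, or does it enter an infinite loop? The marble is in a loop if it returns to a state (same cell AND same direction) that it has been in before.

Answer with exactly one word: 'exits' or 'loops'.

Answer: loops

Derivation:
Step 1: enter (8,0), '.' pass, move up to (7,0)
Step 2: enter (7,0), '.' pass, move up to (6,0)
Step 3: enter (6,0), '.' pass, move up to (5,0)
Step 4: enter (5,0), '.' pass, move up to (4,0)
Step 5: enter (4,0), '>' forces up->right, move right to (4,1)
Step 6: enter (4,1), '.' pass, move right to (4,2)
Step 7: enter (4,2), 'v' forces right->down, move down to (5,2)
Step 8: enter (5,2), '.' pass, move down to (6,2)
Step 9: enter (6,2), '.' pass, move down to (7,2)
Step 10: enter (7,2), '/' deflects down->left, move left to (7,1)
Step 11: enter (7,1), '>' forces left->right, move right to (7,2)
Step 12: enter (7,2), '/' deflects right->up, move up to (6,2)
Step 13: enter (6,2), '.' pass, move up to (5,2)
Step 14: enter (5,2), '.' pass, move up to (4,2)
Step 15: enter (4,2), 'v' forces up->down, move down to (5,2)
Step 16: at (5,2) dir=down — LOOP DETECTED (seen before)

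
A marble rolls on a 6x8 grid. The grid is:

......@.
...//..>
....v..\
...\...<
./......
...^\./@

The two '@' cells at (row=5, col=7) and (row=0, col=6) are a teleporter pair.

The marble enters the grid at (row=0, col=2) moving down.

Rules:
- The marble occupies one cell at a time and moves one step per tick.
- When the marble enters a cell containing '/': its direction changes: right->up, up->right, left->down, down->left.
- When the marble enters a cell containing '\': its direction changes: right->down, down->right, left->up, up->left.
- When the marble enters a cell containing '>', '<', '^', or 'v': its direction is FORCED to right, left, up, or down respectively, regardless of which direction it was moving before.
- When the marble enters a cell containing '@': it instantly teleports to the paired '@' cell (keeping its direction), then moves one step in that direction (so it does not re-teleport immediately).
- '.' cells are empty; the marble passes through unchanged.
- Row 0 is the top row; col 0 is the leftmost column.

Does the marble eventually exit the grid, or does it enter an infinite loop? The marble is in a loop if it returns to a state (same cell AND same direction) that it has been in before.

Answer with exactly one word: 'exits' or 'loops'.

Answer: exits

Derivation:
Step 1: enter (0,2), '.' pass, move down to (1,2)
Step 2: enter (1,2), '.' pass, move down to (2,2)
Step 3: enter (2,2), '.' pass, move down to (3,2)
Step 4: enter (3,2), '.' pass, move down to (4,2)
Step 5: enter (4,2), '.' pass, move down to (5,2)
Step 6: enter (5,2), '.' pass, move down to (6,2)
Step 7: at (6,2) — EXIT via bottom edge, pos 2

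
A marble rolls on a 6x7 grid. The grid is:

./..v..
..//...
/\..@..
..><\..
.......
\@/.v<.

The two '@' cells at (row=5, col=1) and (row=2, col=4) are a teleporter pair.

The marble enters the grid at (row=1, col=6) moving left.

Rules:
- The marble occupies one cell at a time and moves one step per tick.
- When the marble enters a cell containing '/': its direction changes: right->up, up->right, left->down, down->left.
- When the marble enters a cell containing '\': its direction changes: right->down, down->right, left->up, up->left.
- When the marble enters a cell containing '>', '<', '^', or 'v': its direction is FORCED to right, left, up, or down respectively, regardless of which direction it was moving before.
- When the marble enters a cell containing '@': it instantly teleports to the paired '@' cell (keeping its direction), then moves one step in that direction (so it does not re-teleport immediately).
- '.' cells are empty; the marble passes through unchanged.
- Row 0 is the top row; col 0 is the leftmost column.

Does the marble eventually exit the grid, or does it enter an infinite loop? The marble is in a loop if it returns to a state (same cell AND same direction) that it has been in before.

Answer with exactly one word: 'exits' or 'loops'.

Step 1: enter (1,6), '.' pass, move left to (1,5)
Step 2: enter (1,5), '.' pass, move left to (1,4)
Step 3: enter (1,4), '.' pass, move left to (1,3)
Step 4: enter (1,3), '/' deflects left->down, move down to (2,3)
Step 5: enter (2,3), '.' pass, move down to (3,3)
Step 6: enter (3,3), '<' forces down->left, move left to (3,2)
Step 7: enter (3,2), '>' forces left->right, move right to (3,3)
Step 8: enter (3,3), '<' forces right->left, move left to (3,2)
Step 9: at (3,2) dir=left — LOOP DETECTED (seen before)

Answer: loops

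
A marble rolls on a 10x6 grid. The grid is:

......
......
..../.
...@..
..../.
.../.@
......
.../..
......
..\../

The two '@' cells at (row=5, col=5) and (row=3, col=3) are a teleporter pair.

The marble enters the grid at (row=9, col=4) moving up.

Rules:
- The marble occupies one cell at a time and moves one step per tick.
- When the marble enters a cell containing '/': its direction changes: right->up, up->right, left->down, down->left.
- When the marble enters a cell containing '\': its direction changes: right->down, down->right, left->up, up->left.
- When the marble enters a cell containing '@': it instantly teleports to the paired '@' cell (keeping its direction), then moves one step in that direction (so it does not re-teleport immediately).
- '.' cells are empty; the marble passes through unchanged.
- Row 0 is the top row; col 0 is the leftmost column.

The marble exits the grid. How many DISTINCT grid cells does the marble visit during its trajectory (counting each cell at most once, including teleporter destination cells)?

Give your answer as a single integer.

Step 1: enter (9,4), '.' pass, move up to (8,4)
Step 2: enter (8,4), '.' pass, move up to (7,4)
Step 3: enter (7,4), '.' pass, move up to (6,4)
Step 4: enter (6,4), '.' pass, move up to (5,4)
Step 5: enter (5,4), '.' pass, move up to (4,4)
Step 6: enter (4,4), '/' deflects up->right, move right to (4,5)
Step 7: enter (4,5), '.' pass, move right to (4,6)
Step 8: at (4,6) — EXIT via right edge, pos 4
Distinct cells visited: 7 (path length 7)

Answer: 7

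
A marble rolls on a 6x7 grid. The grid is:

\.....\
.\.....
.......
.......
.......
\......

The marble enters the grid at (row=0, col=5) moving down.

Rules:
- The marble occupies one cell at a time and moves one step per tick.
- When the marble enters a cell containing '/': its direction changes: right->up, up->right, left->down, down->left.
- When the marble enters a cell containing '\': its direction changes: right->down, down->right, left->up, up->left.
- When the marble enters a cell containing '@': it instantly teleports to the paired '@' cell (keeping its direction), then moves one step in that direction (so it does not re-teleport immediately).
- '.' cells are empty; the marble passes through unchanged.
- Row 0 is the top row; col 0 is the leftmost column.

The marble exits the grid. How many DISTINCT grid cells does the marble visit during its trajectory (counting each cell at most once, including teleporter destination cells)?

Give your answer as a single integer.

Answer: 6

Derivation:
Step 1: enter (0,5), '.' pass, move down to (1,5)
Step 2: enter (1,5), '.' pass, move down to (2,5)
Step 3: enter (2,5), '.' pass, move down to (3,5)
Step 4: enter (3,5), '.' pass, move down to (4,5)
Step 5: enter (4,5), '.' pass, move down to (5,5)
Step 6: enter (5,5), '.' pass, move down to (6,5)
Step 7: at (6,5) — EXIT via bottom edge, pos 5
Distinct cells visited: 6 (path length 6)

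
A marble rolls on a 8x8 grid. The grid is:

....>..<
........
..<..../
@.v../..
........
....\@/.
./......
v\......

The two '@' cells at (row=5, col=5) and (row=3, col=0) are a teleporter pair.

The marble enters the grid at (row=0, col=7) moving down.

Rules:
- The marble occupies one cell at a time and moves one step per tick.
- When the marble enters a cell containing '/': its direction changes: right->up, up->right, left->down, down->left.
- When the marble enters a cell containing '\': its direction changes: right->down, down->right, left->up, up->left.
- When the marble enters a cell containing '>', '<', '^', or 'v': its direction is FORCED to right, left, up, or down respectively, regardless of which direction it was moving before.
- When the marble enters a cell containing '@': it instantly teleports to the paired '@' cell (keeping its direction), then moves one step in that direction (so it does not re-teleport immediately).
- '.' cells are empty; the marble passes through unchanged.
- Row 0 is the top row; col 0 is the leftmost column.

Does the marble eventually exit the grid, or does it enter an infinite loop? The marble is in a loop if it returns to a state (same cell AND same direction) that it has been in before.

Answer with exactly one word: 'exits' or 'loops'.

Answer: loops

Derivation:
Step 1: enter (0,7), '<' forces down->left, move left to (0,6)
Step 2: enter (0,6), '.' pass, move left to (0,5)
Step 3: enter (0,5), '.' pass, move left to (0,4)
Step 4: enter (0,4), '>' forces left->right, move right to (0,5)
Step 5: enter (0,5), '.' pass, move right to (0,6)
Step 6: enter (0,6), '.' pass, move right to (0,7)
Step 7: enter (0,7), '<' forces right->left, move left to (0,6)
Step 8: at (0,6) dir=left — LOOP DETECTED (seen before)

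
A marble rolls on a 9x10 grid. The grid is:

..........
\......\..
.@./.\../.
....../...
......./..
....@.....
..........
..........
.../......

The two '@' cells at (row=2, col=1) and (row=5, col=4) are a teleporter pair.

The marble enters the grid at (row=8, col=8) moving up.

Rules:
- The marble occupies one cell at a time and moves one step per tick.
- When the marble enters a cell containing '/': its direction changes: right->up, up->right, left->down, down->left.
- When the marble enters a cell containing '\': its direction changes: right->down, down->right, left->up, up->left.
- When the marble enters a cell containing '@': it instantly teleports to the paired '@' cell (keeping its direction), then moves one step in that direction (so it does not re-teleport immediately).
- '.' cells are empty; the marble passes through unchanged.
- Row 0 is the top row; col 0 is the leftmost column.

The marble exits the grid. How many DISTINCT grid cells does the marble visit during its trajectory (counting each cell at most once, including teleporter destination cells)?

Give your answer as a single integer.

Step 1: enter (8,8), '.' pass, move up to (7,8)
Step 2: enter (7,8), '.' pass, move up to (6,8)
Step 3: enter (6,8), '.' pass, move up to (5,8)
Step 4: enter (5,8), '.' pass, move up to (4,8)
Step 5: enter (4,8), '.' pass, move up to (3,8)
Step 6: enter (3,8), '.' pass, move up to (2,8)
Step 7: enter (2,8), '/' deflects up->right, move right to (2,9)
Step 8: enter (2,9), '.' pass, move right to (2,10)
Step 9: at (2,10) — EXIT via right edge, pos 2
Distinct cells visited: 8 (path length 8)

Answer: 8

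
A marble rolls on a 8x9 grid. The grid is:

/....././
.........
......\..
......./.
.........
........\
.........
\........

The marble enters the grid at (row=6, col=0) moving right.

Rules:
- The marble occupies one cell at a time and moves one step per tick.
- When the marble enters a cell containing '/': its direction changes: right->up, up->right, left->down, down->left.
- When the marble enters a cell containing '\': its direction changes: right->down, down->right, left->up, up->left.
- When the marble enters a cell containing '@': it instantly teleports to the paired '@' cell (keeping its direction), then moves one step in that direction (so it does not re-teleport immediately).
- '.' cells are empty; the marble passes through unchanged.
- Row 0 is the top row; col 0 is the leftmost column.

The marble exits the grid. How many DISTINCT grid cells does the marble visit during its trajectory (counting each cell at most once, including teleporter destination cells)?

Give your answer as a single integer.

Step 1: enter (6,0), '.' pass, move right to (6,1)
Step 2: enter (6,1), '.' pass, move right to (6,2)
Step 3: enter (6,2), '.' pass, move right to (6,3)
Step 4: enter (6,3), '.' pass, move right to (6,4)
Step 5: enter (6,4), '.' pass, move right to (6,5)
Step 6: enter (6,5), '.' pass, move right to (6,6)
Step 7: enter (6,6), '.' pass, move right to (6,7)
Step 8: enter (6,7), '.' pass, move right to (6,8)
Step 9: enter (6,8), '.' pass, move right to (6,9)
Step 10: at (6,9) — EXIT via right edge, pos 6
Distinct cells visited: 9 (path length 9)

Answer: 9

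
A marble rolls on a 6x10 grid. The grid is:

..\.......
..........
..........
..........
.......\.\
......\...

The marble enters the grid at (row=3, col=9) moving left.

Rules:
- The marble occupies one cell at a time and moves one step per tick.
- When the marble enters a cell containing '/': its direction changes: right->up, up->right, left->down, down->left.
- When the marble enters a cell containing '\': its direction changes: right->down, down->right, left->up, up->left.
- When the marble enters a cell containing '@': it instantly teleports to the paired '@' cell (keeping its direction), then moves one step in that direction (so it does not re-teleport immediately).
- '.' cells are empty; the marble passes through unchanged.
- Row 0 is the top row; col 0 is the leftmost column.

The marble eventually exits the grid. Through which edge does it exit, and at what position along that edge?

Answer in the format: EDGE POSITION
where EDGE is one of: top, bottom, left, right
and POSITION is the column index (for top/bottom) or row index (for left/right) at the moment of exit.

Step 1: enter (3,9), '.' pass, move left to (3,8)
Step 2: enter (3,8), '.' pass, move left to (3,7)
Step 3: enter (3,7), '.' pass, move left to (3,6)
Step 4: enter (3,6), '.' pass, move left to (3,5)
Step 5: enter (3,5), '.' pass, move left to (3,4)
Step 6: enter (3,4), '.' pass, move left to (3,3)
Step 7: enter (3,3), '.' pass, move left to (3,2)
Step 8: enter (3,2), '.' pass, move left to (3,1)
Step 9: enter (3,1), '.' pass, move left to (3,0)
Step 10: enter (3,0), '.' pass, move left to (3,-1)
Step 11: at (3,-1) — EXIT via left edge, pos 3

Answer: left 3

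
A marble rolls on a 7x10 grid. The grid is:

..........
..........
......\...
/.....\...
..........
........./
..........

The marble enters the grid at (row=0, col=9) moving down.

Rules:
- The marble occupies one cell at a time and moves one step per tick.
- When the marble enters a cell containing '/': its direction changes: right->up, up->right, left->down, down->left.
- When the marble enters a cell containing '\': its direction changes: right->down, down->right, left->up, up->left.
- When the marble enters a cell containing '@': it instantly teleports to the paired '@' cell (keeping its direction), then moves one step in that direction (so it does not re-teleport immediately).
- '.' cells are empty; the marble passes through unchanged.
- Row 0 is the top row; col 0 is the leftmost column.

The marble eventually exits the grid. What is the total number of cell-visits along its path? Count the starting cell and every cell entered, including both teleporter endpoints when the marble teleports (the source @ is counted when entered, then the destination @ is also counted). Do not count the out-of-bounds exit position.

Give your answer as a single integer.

Step 1: enter (0,9), '.' pass, move down to (1,9)
Step 2: enter (1,9), '.' pass, move down to (2,9)
Step 3: enter (2,9), '.' pass, move down to (3,9)
Step 4: enter (3,9), '.' pass, move down to (4,9)
Step 5: enter (4,9), '.' pass, move down to (5,9)
Step 6: enter (5,9), '/' deflects down->left, move left to (5,8)
Step 7: enter (5,8), '.' pass, move left to (5,7)
Step 8: enter (5,7), '.' pass, move left to (5,6)
Step 9: enter (5,6), '.' pass, move left to (5,5)
Step 10: enter (5,5), '.' pass, move left to (5,4)
Step 11: enter (5,4), '.' pass, move left to (5,3)
Step 12: enter (5,3), '.' pass, move left to (5,2)
Step 13: enter (5,2), '.' pass, move left to (5,1)
Step 14: enter (5,1), '.' pass, move left to (5,0)
Step 15: enter (5,0), '.' pass, move left to (5,-1)
Step 16: at (5,-1) — EXIT via left edge, pos 5
Path length (cell visits): 15

Answer: 15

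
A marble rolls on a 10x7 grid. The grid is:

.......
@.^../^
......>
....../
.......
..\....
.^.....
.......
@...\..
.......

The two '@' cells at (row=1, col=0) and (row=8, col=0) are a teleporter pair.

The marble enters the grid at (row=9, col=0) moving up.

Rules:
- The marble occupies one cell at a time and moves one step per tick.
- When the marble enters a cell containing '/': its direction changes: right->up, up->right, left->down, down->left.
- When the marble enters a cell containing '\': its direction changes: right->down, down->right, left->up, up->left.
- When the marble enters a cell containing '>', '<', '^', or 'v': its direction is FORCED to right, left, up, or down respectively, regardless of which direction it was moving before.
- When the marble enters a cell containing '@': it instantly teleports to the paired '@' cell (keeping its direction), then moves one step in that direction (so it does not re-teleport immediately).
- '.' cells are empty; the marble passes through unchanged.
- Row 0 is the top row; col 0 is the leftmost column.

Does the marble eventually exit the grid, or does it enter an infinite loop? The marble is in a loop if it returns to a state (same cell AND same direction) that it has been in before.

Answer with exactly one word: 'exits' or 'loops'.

Step 1: enter (9,0), '.' pass, move up to (8,0)
Step 2: enter (8,0), '@' teleport (8,0)->(1,0), also enter (1,0), move up to (0,0)
Step 3: enter (0,0), '.' pass, move up to (-1,0)
Step 4: at (-1,0) — EXIT via top edge, pos 0

Answer: exits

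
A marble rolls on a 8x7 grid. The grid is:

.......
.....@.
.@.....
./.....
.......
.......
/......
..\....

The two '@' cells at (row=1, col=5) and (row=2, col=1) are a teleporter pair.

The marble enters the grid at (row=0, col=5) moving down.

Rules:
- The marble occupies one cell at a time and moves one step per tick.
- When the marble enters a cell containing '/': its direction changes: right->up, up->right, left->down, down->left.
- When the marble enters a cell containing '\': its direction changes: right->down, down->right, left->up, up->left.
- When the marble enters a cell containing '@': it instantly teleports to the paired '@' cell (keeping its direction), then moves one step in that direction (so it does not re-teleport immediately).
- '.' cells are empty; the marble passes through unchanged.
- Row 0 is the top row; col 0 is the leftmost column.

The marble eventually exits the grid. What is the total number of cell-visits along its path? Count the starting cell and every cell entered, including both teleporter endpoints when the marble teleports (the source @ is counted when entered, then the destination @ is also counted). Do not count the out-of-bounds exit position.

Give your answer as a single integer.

Step 1: enter (0,5), '.' pass, move down to (1,5)
Step 2: enter (1,5), '@' teleport (1,5)->(2,1), also enter (2,1), move down to (3,1)
Step 3: enter (3,1), '/' deflects down->left, move left to (3,0)
Step 4: enter (3,0), '.' pass, move left to (3,-1)
Step 5: at (3,-1) — EXIT via left edge, pos 3
Path length (cell visits): 5

Answer: 5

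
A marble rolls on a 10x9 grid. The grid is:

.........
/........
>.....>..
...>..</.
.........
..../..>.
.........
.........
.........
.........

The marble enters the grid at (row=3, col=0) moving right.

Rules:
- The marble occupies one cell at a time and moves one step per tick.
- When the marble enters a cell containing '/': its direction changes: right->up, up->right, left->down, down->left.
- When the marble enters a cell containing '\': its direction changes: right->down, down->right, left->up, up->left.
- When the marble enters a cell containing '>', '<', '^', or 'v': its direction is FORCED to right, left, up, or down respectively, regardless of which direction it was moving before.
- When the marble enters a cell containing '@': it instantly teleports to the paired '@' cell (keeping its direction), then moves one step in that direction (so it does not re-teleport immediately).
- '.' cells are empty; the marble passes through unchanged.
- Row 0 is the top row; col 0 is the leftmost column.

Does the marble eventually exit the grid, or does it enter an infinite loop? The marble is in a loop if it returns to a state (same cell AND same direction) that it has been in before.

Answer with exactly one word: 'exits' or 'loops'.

Step 1: enter (3,0), '.' pass, move right to (3,1)
Step 2: enter (3,1), '.' pass, move right to (3,2)
Step 3: enter (3,2), '.' pass, move right to (3,3)
Step 4: enter (3,3), '>' forces right->right, move right to (3,4)
Step 5: enter (3,4), '.' pass, move right to (3,5)
Step 6: enter (3,5), '.' pass, move right to (3,6)
Step 7: enter (3,6), '<' forces right->left, move left to (3,5)
Step 8: enter (3,5), '.' pass, move left to (3,4)
Step 9: enter (3,4), '.' pass, move left to (3,3)
Step 10: enter (3,3), '>' forces left->right, move right to (3,4)
Step 11: at (3,4) dir=right — LOOP DETECTED (seen before)

Answer: loops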